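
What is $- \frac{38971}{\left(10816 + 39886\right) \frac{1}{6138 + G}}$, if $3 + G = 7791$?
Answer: $- \frac{271355073}{25351} \approx -10704.0$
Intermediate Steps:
$G = 7788$ ($G = -3 + 7791 = 7788$)
$- \frac{38971}{\left(10816 + 39886\right) \frac{1}{6138 + G}} = - \frac{38971}{\left(10816 + 39886\right) \frac{1}{6138 + 7788}} = - \frac{38971}{50702 \cdot \frac{1}{13926}} = - \frac{38971}{\frac{25351}{6963}} = \left(-38971\right) \frac{6963}{25351} = - \frac{271355073}{25351}$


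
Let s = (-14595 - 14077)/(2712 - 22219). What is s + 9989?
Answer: 194884095/19507 ≈ 9990.5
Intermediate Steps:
s = 28672/19507 (s = -28672/(-19507) = -28672*(-1/19507) = 28672/19507 ≈ 1.4698)
s + 9989 = 28672/19507 + 9989 = 194884095/19507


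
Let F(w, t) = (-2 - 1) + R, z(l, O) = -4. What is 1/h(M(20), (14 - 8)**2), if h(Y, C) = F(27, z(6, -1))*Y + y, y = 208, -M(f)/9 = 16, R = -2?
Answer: 1/928 ≈ 0.0010776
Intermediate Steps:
M(f) = -144 (M(f) = -9*16 = -144)
F(w, t) = -5 (F(w, t) = (-2 - 1) - 2 = -3 - 2 = -5)
h(Y, C) = 208 - 5*Y (h(Y, C) = -5*Y + 208 = 208 - 5*Y)
1/h(M(20), (14 - 8)**2) = 1/(208 - 5*(-144)) = 1/(208 + 720) = 1/928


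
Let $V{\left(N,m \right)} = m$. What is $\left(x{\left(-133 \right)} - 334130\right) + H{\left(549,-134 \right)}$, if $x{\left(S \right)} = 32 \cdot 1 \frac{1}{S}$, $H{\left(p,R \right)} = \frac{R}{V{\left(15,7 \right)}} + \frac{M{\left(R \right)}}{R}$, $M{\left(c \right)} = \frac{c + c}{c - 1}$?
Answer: $- \frac{5999652446}{17955} \approx -3.3415 \cdot 10^{5}$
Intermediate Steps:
$M{\left(c \right)} = \frac{2 c}{-1 + c}$
$H{\left(p,R \right)} = \frac{2}{-1 + R} + \frac{R}{7}$ ($H{\left(p,R \right)} = \frac{R}{7} + \frac{2 R \frac{1}{-1 + R}}{R} = R \frac{1}{7} + \frac{2}{-1 + R} = \frac{R}{7} + \frac{2}{-1 + R} = \frac{2}{-1 + R} + \frac{R}{7}$)
$x{\left(S \right)} = \frac{32}{S}$
$\left(x{\left(-133 \right)} - 334130\right) + H{\left(549,-134 \right)} = \left(\frac{32}{-133} - 334130\right) + \frac{14 - 134 \left(-1 - 134\right)}{7 \left(-1 - 134\right)} = \left(32 \left(- \frac{1}{133}\right) - 334130\right) + \frac{14 - -18090}{7 \left(-135\right)} = \left(- \frac{32}{133} - 334130\right) + \frac{1}{7} \left(- \frac{1}{135}\right) \left(14 + 18090\right) = - \frac{44439322}{133} + \frac{1}{7} \left(- \frac{1}{135}\right) 18104 = - \frac{44439322}{133} - \frac{18104}{945} = - \frac{5999652446}{17955}$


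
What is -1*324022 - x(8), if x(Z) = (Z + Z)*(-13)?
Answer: -323814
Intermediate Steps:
x(Z) = -26*Z (x(Z) = (2*Z)*(-13) = -26*Z)
-1*324022 - x(8) = -1*324022 - (-26)*8 = -324022 - 1*(-208) = -324022 + 208 = -323814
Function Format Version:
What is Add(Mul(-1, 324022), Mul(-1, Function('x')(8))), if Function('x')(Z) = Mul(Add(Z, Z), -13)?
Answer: -323814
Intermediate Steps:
Function('x')(Z) = Mul(-26, Z) (Function('x')(Z) = Mul(Mul(2, Z), -13) = Mul(-26, Z))
Add(Mul(-1, 324022), Mul(-1, Function('x')(8))) = Add(Mul(-1, 324022), Mul(-1, Mul(-26, 8))) = Add(-324022, Mul(-1, -208)) = Add(-324022, 208) = -323814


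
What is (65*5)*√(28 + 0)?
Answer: 650*√7 ≈ 1719.7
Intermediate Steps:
(65*5)*√(28 + 0) = 325*√28 = 325*(2*√7) = 650*√7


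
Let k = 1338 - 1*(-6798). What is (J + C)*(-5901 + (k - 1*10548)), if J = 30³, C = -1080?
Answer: -215472960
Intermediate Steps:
k = 8136 (k = 1338 + 6798 = 8136)
J = 27000
(J + C)*(-5901 + (k - 1*10548)) = (27000 - 1080)*(-5901 + (8136 - 1*10548)) = 25920*(-5901 + (8136 - 10548)) = 25920*(-5901 - 2412) = 25920*(-8313) = -215472960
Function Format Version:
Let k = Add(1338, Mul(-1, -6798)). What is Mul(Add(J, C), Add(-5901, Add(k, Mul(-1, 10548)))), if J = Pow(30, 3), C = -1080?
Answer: -215472960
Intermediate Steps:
k = 8136 (k = Add(1338, 6798) = 8136)
J = 27000
Mul(Add(J, C), Add(-5901, Add(k, Mul(-1, 10548)))) = Mul(Add(27000, -1080), Add(-5901, Add(8136, Mul(-1, 10548)))) = Mul(25920, Add(-5901, Add(8136, -10548))) = Mul(25920, Add(-5901, -2412)) = Mul(25920, -8313) = -215472960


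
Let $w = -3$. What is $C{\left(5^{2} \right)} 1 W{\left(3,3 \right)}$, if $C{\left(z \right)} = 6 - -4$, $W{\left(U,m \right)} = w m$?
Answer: $-90$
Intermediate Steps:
$W{\left(U,m \right)} = - 3 m$
$C{\left(z \right)} = 10$ ($C{\left(z \right)} = 6 + 4 = 10$)
$C{\left(5^{2} \right)} 1 W{\left(3,3 \right)} = 10 \cdot 1 \left(\left(-3\right) 3\right) = 10 \left(-9\right) = -90$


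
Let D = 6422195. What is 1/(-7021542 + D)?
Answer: -1/599347 ≈ -1.6685e-6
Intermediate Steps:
1/(-7021542 + D) = 1/(-7021542 + 6422195) = 1/(-599347) = -1/599347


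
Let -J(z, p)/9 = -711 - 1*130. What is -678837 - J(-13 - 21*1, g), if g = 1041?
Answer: -686406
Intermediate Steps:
J(z, p) = 7569 (J(z, p) = -9*(-711 - 1*130) = -9*(-711 - 130) = -9*(-841) = 7569)
-678837 - J(-13 - 21*1, g) = -678837 - 1*7569 = -678837 - 7569 = -686406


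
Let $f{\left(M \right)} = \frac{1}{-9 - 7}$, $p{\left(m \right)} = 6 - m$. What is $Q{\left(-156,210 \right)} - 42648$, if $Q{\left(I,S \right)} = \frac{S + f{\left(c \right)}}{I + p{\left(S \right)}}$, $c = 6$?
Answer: $- \frac{245655839}{5760} \approx -42649.0$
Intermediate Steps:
$f{\left(M \right)} = - \frac{1}{16}$ ($f{\left(M \right)} = \frac{1}{-16} = - \frac{1}{16}$)
$Q{\left(I,S \right)} = \frac{- \frac{1}{16} + S}{6 + I - S}$ ($Q{\left(I,S \right)} = \frac{S - \frac{1}{16}}{I - \left(-6 + S\right)} = \frac{- \frac{1}{16} + S}{6 + I - S}$)
$Q{\left(-156,210 \right)} - 42648 = \frac{- \frac{1}{16} + 210}{6 - 156 - 210} - 42648 = \frac{1}{6 - 156 - 210} \cdot \frac{3359}{16} - 42648 = \frac{1}{-360} \cdot \frac{3359}{16} - 42648 = \left(- \frac{1}{360}\right) \frac{3359}{16} - 42648 = - \frac{3359}{5760} - 42648 = - \frac{245655839}{5760}$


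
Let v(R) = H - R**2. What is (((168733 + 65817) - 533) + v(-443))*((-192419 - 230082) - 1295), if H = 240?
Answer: -16107638368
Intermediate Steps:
v(R) = 240 - R**2
(((168733 + 65817) - 533) + v(-443))*((-192419 - 230082) - 1295) = (((168733 + 65817) - 533) + (240 - 1*(-443)**2))*((-192419 - 230082) - 1295) = ((234550 - 533) + (240 - 1*196249))*(-422501 - 1295) = (234017 + (240 - 196249))*(-423796) = (234017 - 196009)*(-423796) = 38008*(-423796) = -16107638368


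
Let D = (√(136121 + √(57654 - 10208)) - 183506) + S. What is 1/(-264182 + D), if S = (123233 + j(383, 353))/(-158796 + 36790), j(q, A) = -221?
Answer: -1/(27310372570/61003 - √(136121 + √47446)) ≈ -2.2355e-6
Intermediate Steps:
S = -61506/61003 (S = (123233 - 221)/(-158796 + 36790) = 123012/(-122006) = 123012*(-1/122006) = -61506/61003 ≈ -1.0082)
D = -11194478024/61003 + √(136121 + √47446) (D = (√(136121 + √(57654 - 10208)) - 183506) - 61506/61003 = (√(136121 + √47446) - 183506) - 61506/61003 = (-183506 + √(136121 + √47446)) - 61506/61003 = -11194478024/61003 + √(136121 + √47446) ≈ -1.8314e+5)
1/(-264182 + D) = 1/(-264182 + (-11194478024/61003 + √(136121 + √47446))) = 1/(-27310372570/61003 + √(136121 + √47446))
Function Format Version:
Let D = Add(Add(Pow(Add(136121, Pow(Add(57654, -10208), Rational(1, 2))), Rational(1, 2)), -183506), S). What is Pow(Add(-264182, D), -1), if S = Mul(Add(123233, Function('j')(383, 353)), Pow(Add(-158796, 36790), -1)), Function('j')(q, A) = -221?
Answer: Mul(-1, Pow(Add(Rational(27310372570, 61003), Mul(-1, Pow(Add(136121, Pow(47446, Rational(1, 2))), Rational(1, 2)))), -1)) ≈ -2.2355e-6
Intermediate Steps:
S = Rational(-61506, 61003) (S = Mul(Add(123233, -221), Pow(Add(-158796, 36790), -1)) = Mul(123012, Pow(-122006, -1)) = Mul(123012, Rational(-1, 122006)) = Rational(-61506, 61003) ≈ -1.0082)
D = Add(Rational(-11194478024, 61003), Pow(Add(136121, Pow(47446, Rational(1, 2))), Rational(1, 2))) (D = Add(Add(Pow(Add(136121, Pow(Add(57654, -10208), Rational(1, 2))), Rational(1, 2)), -183506), Rational(-61506, 61003)) = Add(Add(Pow(Add(136121, Pow(47446, Rational(1, 2))), Rational(1, 2)), -183506), Rational(-61506, 61003)) = Add(Add(-183506, Pow(Add(136121, Pow(47446, Rational(1, 2))), Rational(1, 2))), Rational(-61506, 61003)) = Add(Rational(-11194478024, 61003), Pow(Add(136121, Pow(47446, Rational(1, 2))), Rational(1, 2))) ≈ -1.8314e+5)
Pow(Add(-264182, D), -1) = Pow(Add(-264182, Add(Rational(-11194478024, 61003), Pow(Add(136121, Pow(47446, Rational(1, 2))), Rational(1, 2)))), -1) = Pow(Add(Rational(-27310372570, 61003), Pow(Add(136121, Pow(47446, Rational(1, 2))), Rational(1, 2))), -1)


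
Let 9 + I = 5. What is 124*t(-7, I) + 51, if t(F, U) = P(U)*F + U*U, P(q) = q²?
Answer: -11853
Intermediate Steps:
I = -4 (I = -9 + 5 = -4)
t(F, U) = U² + F*U² (t(F, U) = U²*F + U*U = F*U² + U² = U² + F*U²)
124*t(-7, I) + 51 = 124*((-4)²*(1 - 7)) + 51 = 124*(16*(-6)) + 51 = 124*(-96) + 51 = -11904 + 51 = -11853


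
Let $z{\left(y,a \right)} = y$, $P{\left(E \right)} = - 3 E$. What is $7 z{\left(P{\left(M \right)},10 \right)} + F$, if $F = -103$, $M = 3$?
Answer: $-166$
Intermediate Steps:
$7 z{\left(P{\left(M \right)},10 \right)} + F = 7 \left(\left(-3\right) 3\right) - 103 = 7 \left(-9\right) - 103 = -63 - 103 = -166$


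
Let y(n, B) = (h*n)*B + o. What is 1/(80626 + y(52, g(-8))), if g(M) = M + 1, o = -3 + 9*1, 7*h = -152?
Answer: 1/88536 ≈ 1.1295e-5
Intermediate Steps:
h = -152/7 (h = (1/7)*(-152) = -152/7 ≈ -21.714)
o = 6 (o = -3 + 9 = 6)
g(M) = 1 + M
y(n, B) = 6 - 152*B*n/7 (y(n, B) = (-152*n/7)*B + 6 = -152*B*n/7 + 6 = 6 - 152*B*n/7)
1/(80626 + y(52, g(-8))) = 1/(80626 + (6 - 152/7*(1 - 8)*52)) = 1/(80626 + (6 - 152/7*(-7)*52)) = 1/(80626 + (6 + 7904)) = 1/(80626 + 7910) = 1/88536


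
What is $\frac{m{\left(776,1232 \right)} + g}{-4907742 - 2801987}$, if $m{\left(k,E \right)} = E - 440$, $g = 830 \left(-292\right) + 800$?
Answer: $\frac{240768}{7709729} \approx 0.031229$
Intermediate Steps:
$g = -241560$ ($g = -242360 + 800 = -241560$)
$m{\left(k,E \right)} = -440 + E$
$\frac{m{\left(776,1232 \right)} + g}{-4907742 - 2801987} = \frac{\left(-440 + 1232\right) - 241560}{-4907742 - 2801987} = \frac{792 - 241560}{-7709729} = \left(-240768\right) \left(- \frac{1}{7709729}\right) = \frac{240768}{7709729}$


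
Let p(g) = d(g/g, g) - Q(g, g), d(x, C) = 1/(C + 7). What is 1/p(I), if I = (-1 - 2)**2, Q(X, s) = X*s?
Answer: -16/1295 ≈ -0.012355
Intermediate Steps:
I = 9 (I = (-3)**2 = 9)
d(x, C) = 1/(7 + C)
p(g) = 1/(7 + g) - g**2 (p(g) = 1/(7 + g) - g*g = 1/(7 + g) - g**2)
1/p(I) = 1/((1 - 1*9**2*(7 + 9))/(7 + 9)) = 1/((1 - 1*81*16)/16) = 1/((1 - 1296)/16) = 1/((1/16)*(-1295)) = 1/(-1295/16) = -16/1295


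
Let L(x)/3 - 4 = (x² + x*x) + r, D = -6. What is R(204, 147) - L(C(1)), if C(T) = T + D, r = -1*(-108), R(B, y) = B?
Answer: -282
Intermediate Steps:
r = 108
C(T) = -6 + T (C(T) = T - 6 = -6 + T)
L(x) = 336 + 6*x² (L(x) = 12 + 3*((x² + x*x) + 108) = 12 + 3*((x² + x²) + 108) = 12 + 3*(2*x² + 108) = 12 + 3*(108 + 2*x²) = 12 + (324 + 6*x²) = 336 + 6*x²)
R(204, 147) - L(C(1)) = 204 - (336 + 6*(-6 + 1)²) = 204 - (336 + 6*(-5)²) = 204 - (336 + 6*25) = 204 - (336 + 150) = 204 - 1*486 = 204 - 486 = -282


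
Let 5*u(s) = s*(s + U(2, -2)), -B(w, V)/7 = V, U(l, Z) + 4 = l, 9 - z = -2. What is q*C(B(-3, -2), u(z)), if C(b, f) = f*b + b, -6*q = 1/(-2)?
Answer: 364/15 ≈ 24.267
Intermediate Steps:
z = 11 (z = 9 - 1*(-2) = 9 + 2 = 11)
U(l, Z) = -4 + l
B(w, V) = -7*V
u(s) = s*(-2 + s)/5 (u(s) = (s*(s + (-4 + 2)))/5 = (s*(s - 2))/5 = (s*(-2 + s))/5 = s*(-2 + s)/5)
q = 1/12 (q = -⅙/(-2) = -⅙*(-½) = 1/12 ≈ 0.083333)
C(b, f) = b + b*f (C(b, f) = b*f + b = b + b*f)
q*C(B(-3, -2), u(z)) = ((-7*(-2))*(1 + (⅕)*11*(-2 + 11)))/12 = (14*(1 + (⅕)*11*9))/12 = (14*(1 + 99/5))/12 = (14*(104/5))/12 = (1/12)*(1456/5) = 364/15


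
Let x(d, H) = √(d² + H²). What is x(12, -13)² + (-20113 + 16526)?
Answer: -3274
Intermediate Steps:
x(d, H) = √(H² + d²)
x(12, -13)² + (-20113 + 16526) = (√((-13)² + 12²))² + (-20113 + 16526) = (√(169 + 144))² - 3587 = (√313)² - 3587 = 313 - 3587 = -3274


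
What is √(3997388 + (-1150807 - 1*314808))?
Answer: √2531773 ≈ 1591.2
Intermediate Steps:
√(3997388 + (-1150807 - 1*314808)) = √(3997388 + (-1150807 - 314808)) = √(3997388 - 1465615) = √2531773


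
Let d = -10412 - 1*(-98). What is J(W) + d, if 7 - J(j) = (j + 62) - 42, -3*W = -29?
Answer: -31010/3 ≈ -10337.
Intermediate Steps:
W = 29/3 (W = -⅓*(-29) = 29/3 ≈ 9.6667)
d = -10314 (d = -10412 + 98 = -10314)
J(j) = -13 - j (J(j) = 7 - ((j + 62) - 42) = 7 - ((62 + j) - 42) = 7 - (20 + j) = 7 + (-20 - j) = -13 - j)
J(W) + d = (-13 - 1*29/3) - 10314 = (-13 - 29/3) - 10314 = -68/3 - 10314 = -31010/3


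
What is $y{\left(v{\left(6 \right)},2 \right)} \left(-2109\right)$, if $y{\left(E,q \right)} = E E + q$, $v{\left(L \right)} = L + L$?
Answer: $-307914$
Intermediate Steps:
$v{\left(L \right)} = 2 L$
$y{\left(E,q \right)} = q + E^{2}$ ($y{\left(E,q \right)} = E^{2} + q = q + E^{2}$)
$y{\left(v{\left(6 \right)},2 \right)} \left(-2109\right) = \left(2 + \left(2 \cdot 6\right)^{2}\right) \left(-2109\right) = \left(2 + 12^{2}\right) \left(-2109\right) = \left(2 + 144\right) \left(-2109\right) = 146 \left(-2109\right) = -307914$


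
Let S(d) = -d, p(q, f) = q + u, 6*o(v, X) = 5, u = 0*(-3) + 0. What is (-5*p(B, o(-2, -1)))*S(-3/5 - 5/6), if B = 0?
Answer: 0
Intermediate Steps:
u = 0 (u = 0 + 0 = 0)
o(v, X) = ⅚ (o(v, X) = (⅙)*5 = ⅚)
p(q, f) = q (p(q, f) = q + 0 = q)
(-5*p(B, o(-2, -1)))*S(-3/5 - 5/6) = (-5*0)*(-(-3/5 - 5/6)) = 0*(-(-3*⅕ - 5*⅙)) = 0*(-(-⅗ - ⅚)) = 0*(-1*(-43/30)) = 0*(43/30) = 0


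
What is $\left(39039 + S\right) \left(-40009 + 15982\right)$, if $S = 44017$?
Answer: $-1995586512$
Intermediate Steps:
$\left(39039 + S\right) \left(-40009 + 15982\right) = \left(39039 + 44017\right) \left(-40009 + 15982\right) = 83056 \left(-24027\right) = -1995586512$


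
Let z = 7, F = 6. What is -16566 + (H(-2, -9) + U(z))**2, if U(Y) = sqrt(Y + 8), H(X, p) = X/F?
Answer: -148958/9 - 2*sqrt(15)/3 ≈ -16553.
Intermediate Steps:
H(X, p) = X/6
U(Y) = sqrt(8 + Y)
-16566 + (H(-2, -9) + U(z))**2 = -16566 + ((1/6)*(-2) + sqrt(8 + 7))**2 = -16566 + (-1/3 + sqrt(15))**2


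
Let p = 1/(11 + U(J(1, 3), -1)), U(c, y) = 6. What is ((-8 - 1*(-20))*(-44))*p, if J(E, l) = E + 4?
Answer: -528/17 ≈ -31.059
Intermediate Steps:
J(E, l) = 4 + E
p = 1/17 (p = 1/(11 + 6) = 1/17 ≈ 0.058824)
((-8 - 1*(-20))*(-44))*p = ((-8 - 1*(-20))*(-44))*(1/17) = ((-8 + 20)*(-44))*(1/17) = (12*(-44))*(1/17) = -528*1/17 = -528/17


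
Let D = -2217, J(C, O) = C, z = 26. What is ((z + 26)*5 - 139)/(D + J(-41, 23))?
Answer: -121/2258 ≈ -0.053587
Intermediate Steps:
((z + 26)*5 - 139)/(D + J(-41, 23)) = ((26 + 26)*5 - 139)/(-2217 - 41) = (52*5 - 139)/(-2258) = (260 - 139)*(-1/2258) = 121*(-1/2258) = -121/2258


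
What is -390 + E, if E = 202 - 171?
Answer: -359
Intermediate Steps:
E = 31
-390 + E = -390 + 31 = -359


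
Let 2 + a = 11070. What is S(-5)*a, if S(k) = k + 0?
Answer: -55340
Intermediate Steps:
a = 11068 (a = -2 + 11070 = 11068)
S(k) = k
S(-5)*a = -5*11068 = -55340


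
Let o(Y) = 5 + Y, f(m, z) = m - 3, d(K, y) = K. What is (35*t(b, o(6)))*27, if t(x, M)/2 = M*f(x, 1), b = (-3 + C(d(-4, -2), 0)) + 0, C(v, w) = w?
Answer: -124740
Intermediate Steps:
f(m, z) = -3 + m
b = -3 (b = (-3 + 0) + 0 = -3 + 0 = -3)
t(x, M) = 2*M*(-3 + x) (t(x, M) = 2*(M*(-3 + x)) = 2*M*(-3 + x))
(35*t(b, o(6)))*27 = (35*(2*(5 + 6)*(-3 - 3)))*27 = (35*(2*11*(-6)))*27 = (35*(-132))*27 = -4620*27 = -124740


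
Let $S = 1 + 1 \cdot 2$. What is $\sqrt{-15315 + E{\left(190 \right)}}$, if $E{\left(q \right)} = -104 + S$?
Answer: $2 i \sqrt{3854} \approx 124.16 i$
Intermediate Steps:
$S = 3$ ($S = 1 + 2 = 3$)
$E{\left(q \right)} = -101$ ($E{\left(q \right)} = -104 + 3 = -101$)
$\sqrt{-15315 + E{\left(190 \right)}} = \sqrt{-15315 - 101} = \sqrt{-15416} = 2 i \sqrt{3854}$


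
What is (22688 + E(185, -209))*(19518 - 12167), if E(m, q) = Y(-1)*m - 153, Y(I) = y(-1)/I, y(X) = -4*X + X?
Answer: 161574980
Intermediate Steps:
y(X) = -3*X
Y(I) = 3/I (Y(I) = (-3*(-1))/I = 3/I)
E(m, q) = -153 - 3*m (E(m, q) = (3/(-1))*m - 153 = (3*(-1))*m - 153 = -3*m - 153 = -153 - 3*m)
(22688 + E(185, -209))*(19518 - 12167) = (22688 + (-153 - 3*185))*(19518 - 12167) = (22688 + (-153 - 555))*7351 = (22688 - 708)*7351 = 21980*7351 = 161574980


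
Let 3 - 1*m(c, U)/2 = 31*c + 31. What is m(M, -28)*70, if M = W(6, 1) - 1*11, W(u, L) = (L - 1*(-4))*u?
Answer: -86380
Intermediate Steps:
W(u, L) = u*(4 + L) (W(u, L) = (L + 4)*u = (4 + L)*u = u*(4 + L))
M = 19 (M = 6*(4 + 1) - 1*11 = 6*5 - 11 = 30 - 11 = 19)
m(c, U) = -56 - 62*c (m(c, U) = 6 - 2*(31*c + 31) = 6 - 2*(31 + 31*c) = 6 + (-62 - 62*c) = -56 - 62*c)
m(M, -28)*70 = (-56 - 62*19)*70 = (-56 - 1178)*70 = -1234*70 = -86380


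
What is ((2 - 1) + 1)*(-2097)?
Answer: -4194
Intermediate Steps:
((2 - 1) + 1)*(-2097) = (1 + 1)*(-2097) = 2*(-2097) = -4194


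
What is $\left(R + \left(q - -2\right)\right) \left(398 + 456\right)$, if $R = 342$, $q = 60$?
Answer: $345016$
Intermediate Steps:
$\left(R + \left(q - -2\right)\right) \left(398 + 456\right) = \left(342 + \left(60 - -2\right)\right) \left(398 + 456\right) = \left(342 + \left(60 + 2\right)\right) 854 = \left(342 + 62\right) 854 = 404 \cdot 854 = 345016$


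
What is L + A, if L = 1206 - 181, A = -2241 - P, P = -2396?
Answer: 1180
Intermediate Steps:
A = 155 (A = -2241 - 1*(-2396) = -2241 + 2396 = 155)
L = 1025
L + A = 1025 + 155 = 1180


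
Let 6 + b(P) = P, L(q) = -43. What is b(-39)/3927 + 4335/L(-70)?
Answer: -5675160/56287 ≈ -100.83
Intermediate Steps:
b(P) = -6 + P
b(-39)/3927 + 4335/L(-70) = (-6 - 39)/3927 + 4335/(-43) = -45*1/3927 + 4335*(-1/43) = -15/1309 - 4335/43 = -5675160/56287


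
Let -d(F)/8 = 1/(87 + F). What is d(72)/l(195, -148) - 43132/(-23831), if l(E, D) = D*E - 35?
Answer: 198161753908/109486882455 ≈ 1.8099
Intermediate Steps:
l(E, D) = -35 + D*E
d(F) = -8/(87 + F)
d(72)/l(195, -148) - 43132/(-23831) = (-8/(87 + 72))/(-35 - 148*195) - 43132/(-23831) = (-8/159)/(-35 - 28860) - 43132*(-1/23831) = -8*1/159/(-28895) + 43132/23831 = -8/159*(-1/28895) + 43132/23831 = 8/4594305 + 43132/23831 = 198161753908/109486882455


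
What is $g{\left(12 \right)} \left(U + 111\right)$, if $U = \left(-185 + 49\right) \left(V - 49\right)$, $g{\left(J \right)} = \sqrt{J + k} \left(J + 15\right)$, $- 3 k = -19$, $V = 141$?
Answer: $- 111609 \sqrt{165} \approx -1.4336 \cdot 10^{6}$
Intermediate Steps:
$k = \frac{19}{3}$ ($k = \left(- \frac{1}{3}\right) \left(-19\right) = \frac{19}{3} \approx 6.3333$)
$g{\left(J \right)} = \sqrt{\frac{19}{3} + J} \left(15 + J\right)$ ($g{\left(J \right)} = \sqrt{J + \frac{19}{3}} \left(J + 15\right) = \sqrt{\frac{19}{3} + J} \left(15 + J\right)$)
$U = -12512$ ($U = \left(-185 + 49\right) \left(141 - 49\right) = \left(-136\right) 92 = -12512$)
$g{\left(12 \right)} \left(U + 111\right) = \sqrt{57 + 9 \cdot 12} \left(5 + \frac{1}{3} \cdot 12\right) \left(-12512 + 111\right) = \sqrt{57 + 108} \left(5 + 4\right) \left(-12401\right) = \sqrt{165} \cdot 9 \left(-12401\right) = 9 \sqrt{165} \left(-12401\right) = - 111609 \sqrt{165}$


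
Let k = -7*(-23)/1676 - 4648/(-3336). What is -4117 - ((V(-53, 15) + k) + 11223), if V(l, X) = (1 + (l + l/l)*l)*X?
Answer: -39624722833/698892 ≈ -56697.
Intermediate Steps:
k = 1040893/698892 (k = 161*(1/1676) - 4648*(-1/3336) = 161/1676 + 581/417 = 1040893/698892 ≈ 1.4893)
V(l, X) = X*(1 + l*(1 + l)) (V(l, X) = (1 + (l + 1)*l)*X = (1 + (1 + l)*l)*X = (1 + l*(1 + l))*X = X*(1 + l*(1 + l)))
-4117 - ((V(-53, 15) + k) + 11223) = -4117 - ((15*(1 - 53 + (-53)²) + 1040893/698892) + 11223) = -4117 - ((15*(1 - 53 + 2809) + 1040893/698892) + 11223) = -4117 - ((15*2757 + 1040893/698892) + 11223) = -4117 - ((41355 + 1040893/698892) + 11223) = -4117 - (28903719553/698892 + 11223) = -4117 - 1*36747384469/698892 = -4117 - 36747384469/698892 = -39624722833/698892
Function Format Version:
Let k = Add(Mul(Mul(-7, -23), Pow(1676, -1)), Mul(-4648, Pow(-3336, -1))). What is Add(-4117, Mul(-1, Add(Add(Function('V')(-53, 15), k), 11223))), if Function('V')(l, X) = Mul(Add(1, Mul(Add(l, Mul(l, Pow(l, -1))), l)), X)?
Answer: Rational(-39624722833, 698892) ≈ -56697.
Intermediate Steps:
k = Rational(1040893, 698892) (k = Add(Mul(161, Rational(1, 1676)), Mul(-4648, Rational(-1, 3336))) = Add(Rational(161, 1676), Rational(581, 417)) = Rational(1040893, 698892) ≈ 1.4893)
Function('V')(l, X) = Mul(X, Add(1, Mul(l, Add(1, l)))) (Function('V')(l, X) = Mul(Add(1, Mul(Add(l, 1), l)), X) = Mul(Add(1, Mul(Add(1, l), l)), X) = Mul(Add(1, Mul(l, Add(1, l))), X) = Mul(X, Add(1, Mul(l, Add(1, l)))))
Add(-4117, Mul(-1, Add(Add(Function('V')(-53, 15), k), 11223))) = Add(-4117, Mul(-1, Add(Add(Mul(15, Add(1, -53, Pow(-53, 2))), Rational(1040893, 698892)), 11223))) = Add(-4117, Mul(-1, Add(Add(Mul(15, Add(1, -53, 2809)), Rational(1040893, 698892)), 11223))) = Add(-4117, Mul(-1, Add(Add(Mul(15, 2757), Rational(1040893, 698892)), 11223))) = Add(-4117, Mul(-1, Add(Add(41355, Rational(1040893, 698892)), 11223))) = Add(-4117, Mul(-1, Add(Rational(28903719553, 698892), 11223))) = Add(-4117, Mul(-1, Rational(36747384469, 698892))) = Add(-4117, Rational(-36747384469, 698892)) = Rational(-39624722833, 698892)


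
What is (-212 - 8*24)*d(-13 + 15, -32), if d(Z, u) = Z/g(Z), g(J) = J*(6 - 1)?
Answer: -404/5 ≈ -80.800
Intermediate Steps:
g(J) = 5*J (g(J) = J*5 = 5*J)
d(Z, u) = ⅕ (d(Z, u) = Z/((5*Z)) = Z*(1/(5*Z)) = ⅕)
(-212 - 8*24)*d(-13 + 15, -32) = (-212 - 8*24)*(⅕) = (-212 - 192)*(⅕) = -404*⅕ = -404/5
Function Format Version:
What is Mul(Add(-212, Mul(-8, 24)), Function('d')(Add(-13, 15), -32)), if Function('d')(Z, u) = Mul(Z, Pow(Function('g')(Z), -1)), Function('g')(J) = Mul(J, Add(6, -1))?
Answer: Rational(-404, 5) ≈ -80.800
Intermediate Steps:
Function('g')(J) = Mul(5, J) (Function('g')(J) = Mul(J, 5) = Mul(5, J))
Function('d')(Z, u) = Rational(1, 5) (Function('d')(Z, u) = Mul(Z, Pow(Mul(5, Z), -1)) = Mul(Z, Mul(Rational(1, 5), Pow(Z, -1))) = Rational(1, 5))
Mul(Add(-212, Mul(-8, 24)), Function('d')(Add(-13, 15), -32)) = Mul(Add(-212, Mul(-8, 24)), Rational(1, 5)) = Mul(Add(-212, -192), Rational(1, 5)) = Mul(-404, Rational(1, 5)) = Rational(-404, 5)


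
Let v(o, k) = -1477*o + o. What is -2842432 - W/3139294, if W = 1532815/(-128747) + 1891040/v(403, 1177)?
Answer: -170840409671035332156107/60103604825488926 ≈ -2.8424e+6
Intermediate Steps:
v(o, k) = -1476*o
W = -288806751925/19145580129 (W = 1532815/(-128747) + 1891040/((-1476*403)) = 1532815*(-1/128747) + 1891040/(-594828) = -1532815/128747 + 1891040*(-1/594828) = -1532815/128747 - 472760/148707 = -288806751925/19145580129 ≈ -15.085)
-2842432 - W/3139294 = -2842432 - (-288806751925)/(19145580129*3139294) = -2842432 - 1*(-288806751925/60103604825488926) = -2842432 + 288806751925/60103604825488926 = -170840409671035332156107/60103604825488926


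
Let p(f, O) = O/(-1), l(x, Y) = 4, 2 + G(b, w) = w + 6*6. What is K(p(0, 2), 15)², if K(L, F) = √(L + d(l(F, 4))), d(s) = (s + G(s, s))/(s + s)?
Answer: 13/4 ≈ 3.2500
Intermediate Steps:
G(b, w) = 34 + w (G(b, w) = -2 + (w + 6*6) = -2 + (w + 36) = -2 + (36 + w) = 34 + w)
d(s) = (34 + 2*s)/(2*s) (d(s) = (s + (34 + s))/(s + s) = (34 + 2*s)/((2*s)) = (34 + 2*s)*(1/(2*s)) = (34 + 2*s)/(2*s))
p(f, O) = -O (p(f, O) = O*(-1) = -O)
K(L, F) = √(21/4 + L) (K(L, F) = √(L + (17 + 4)/4) = √(L + (¼)*21) = √(L + 21/4) = √(21/4 + L))
K(p(0, 2), 15)² = (√(21 + 4*(-1*2))/2)² = (√(21 + 4*(-2))/2)² = (√(21 - 8)/2)² = (√13/2)² = 13/4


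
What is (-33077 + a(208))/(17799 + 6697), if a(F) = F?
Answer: -32869/24496 ≈ -1.3418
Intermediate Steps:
(-33077 + a(208))/(17799 + 6697) = (-33077 + 208)/(17799 + 6697) = -32869/24496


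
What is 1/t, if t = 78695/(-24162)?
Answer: -24162/78695 ≈ -0.30703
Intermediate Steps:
t = -78695/24162 (t = 78695*(-1/24162) = -78695/24162 ≈ -3.2570)
1/t = 1/(-78695/24162) = -24162/78695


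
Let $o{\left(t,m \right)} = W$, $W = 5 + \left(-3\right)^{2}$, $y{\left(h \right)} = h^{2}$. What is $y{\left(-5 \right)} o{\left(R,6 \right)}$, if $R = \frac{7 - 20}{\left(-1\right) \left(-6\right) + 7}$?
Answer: $350$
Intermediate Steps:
$R = -1$ ($R = - \frac{13}{6 + 7} = - \frac{13}{13} = \left(-13\right) \frac{1}{13} = -1$)
$W = 14$ ($W = 5 + 9 = 14$)
$o{\left(t,m \right)} = 14$
$y{\left(-5 \right)} o{\left(R,6 \right)} = \left(-5\right)^{2} \cdot 14 = 25 \cdot 14 = 350$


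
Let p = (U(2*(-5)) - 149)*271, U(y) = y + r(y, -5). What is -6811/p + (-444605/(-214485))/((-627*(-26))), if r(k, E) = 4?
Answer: 4766714381639/29374386082470 ≈ 0.16227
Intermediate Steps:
U(y) = 4 + y (U(y) = y + 4 = 4 + y)
p = -42005 (p = ((4 + 2*(-5)) - 149)*271 = ((4 - 10) - 149)*271 = (-6 - 149)*271 = -155*271 = -42005)
-6811/p + (-444605/(-214485))/((-627*(-26))) = -6811/(-42005) + (-444605/(-214485))/((-627*(-26))) = -6811*(-1/42005) - 444605*(-1/214485)/16302 = 6811/42005 + (88921/42897)*(1/16302) = 6811/42005 + 88921/699306894 = 4766714381639/29374386082470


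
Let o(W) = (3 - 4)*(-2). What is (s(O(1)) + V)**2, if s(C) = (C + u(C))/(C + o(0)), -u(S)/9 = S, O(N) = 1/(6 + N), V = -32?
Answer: 238144/225 ≈ 1058.4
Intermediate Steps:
o(W) = 2 (o(W) = -1*(-2) = 2)
u(S) = -9*S
s(C) = -8*C/(2 + C) (s(C) = (C - 9*C)/(C + 2) = (-8*C)/(2 + C) = -8*C/(2 + C))
(s(O(1)) + V)**2 = (-8/((6 + 1)*(2 + 1/(6 + 1))) - 32)**2 = (-8/(7*(2 + 1/7)) - 32)**2 = (-8*1/7/(2 + 1/7) - 32)**2 = (-8*1/7/15/7 - 32)**2 = (-8*1/7*7/15 - 32)**2 = (-8/15 - 32)**2 = (-488/15)**2 = 238144/225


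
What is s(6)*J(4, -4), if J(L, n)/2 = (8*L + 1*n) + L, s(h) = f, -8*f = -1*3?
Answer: 24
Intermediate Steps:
f = 3/8 (f = -(-1)*3/8 = -⅛*(-3) = 3/8 ≈ 0.37500)
s(h) = 3/8
J(L, n) = 2*n + 18*L (J(L, n) = 2*((8*L + 1*n) + L) = 2*((8*L + n) + L) = 2*((n + 8*L) + L) = 2*(n + 9*L) = 2*n + 18*L)
s(6)*J(4, -4) = 3*(2*(-4) + 18*4)/8 = 3*(-8 + 72)/8 = (3/8)*64 = 24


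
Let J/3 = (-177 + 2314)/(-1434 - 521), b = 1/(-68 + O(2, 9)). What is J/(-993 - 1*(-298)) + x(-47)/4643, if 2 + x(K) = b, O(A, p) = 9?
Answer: 1594521832/372205050325 ≈ 0.0042840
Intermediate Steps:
b = -1/59 (b = 1/(-68 + 9) = 1/(-59) = -1/59 ≈ -0.016949)
x(K) = -119/59 (x(K) = -2 - 1/59 = -119/59)
J = -6411/1955 (J = 3*((-177 + 2314)/(-1434 - 521)) = 3*(2137/(-1955)) = 3*(2137*(-1/1955)) = 3*(-2137/1955) = -6411/1955 ≈ -3.2793)
J/(-993 - 1*(-298)) + x(-47)/4643 = -6411/(1955*(-993 - 1*(-298))) - 119/59/4643 = -6411/(1955*(-993 + 298)) - 119/59*1/4643 = -6411/1955/(-695) - 119/273937 = -6411/1955*(-1/695) - 119/273937 = 6411/1358725 - 119/273937 = 1594521832/372205050325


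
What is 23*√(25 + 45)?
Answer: 23*√70 ≈ 192.43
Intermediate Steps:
23*√(25 + 45) = 23*√70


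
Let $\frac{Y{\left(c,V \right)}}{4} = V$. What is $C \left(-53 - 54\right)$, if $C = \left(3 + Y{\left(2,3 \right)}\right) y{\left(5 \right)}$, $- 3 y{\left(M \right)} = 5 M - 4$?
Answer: $11235$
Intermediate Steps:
$Y{\left(c,V \right)} = 4 V$
$y{\left(M \right)} = \frac{4}{3} - \frac{5 M}{3}$ ($y{\left(M \right)} = - \frac{5 M - 4}{3} = - \frac{-4 + 5 M}{3} = \frac{4}{3} - \frac{5 M}{3}$)
$C = -105$ ($C = \left(3 + 4 \cdot 3\right) \left(\frac{4}{3} - \frac{25}{3}\right) = \left(3 + 12\right) \left(\frac{4}{3} - \frac{25}{3}\right) = 15 \left(-7\right) = -105$)
$C \left(-53 - 54\right) = - 105 \left(-53 - 54\right) = \left(-105\right) \left(-107\right) = 11235$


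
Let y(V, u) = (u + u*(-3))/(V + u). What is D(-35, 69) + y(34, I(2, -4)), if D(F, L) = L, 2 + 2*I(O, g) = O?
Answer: 69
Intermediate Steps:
I(O, g) = -1 + O/2
y(V, u) = -2*u/(V + u) (y(V, u) = (u - 3*u)/(V + u) = (-2*u)/(V + u) = -2*u/(V + u))
D(-35, 69) + y(34, I(2, -4)) = 69 - 2*(-1 + (½)*2)/(34 + (-1 + (½)*2)) = 69 - 2*(-1 + 1)/(34 + (-1 + 1)) = 69 - 2*0/(34 + 0) = 69 - 2*0/34 = 69 - 2*0*1/34 = 69 + 0 = 69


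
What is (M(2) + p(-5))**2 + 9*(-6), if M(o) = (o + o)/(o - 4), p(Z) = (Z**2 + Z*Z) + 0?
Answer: 2250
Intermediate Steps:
p(Z) = 2*Z**2 (p(Z) = (Z**2 + Z**2) + 0 = 2*Z**2 + 0 = 2*Z**2)
M(o) = 2*o/(-4 + o) (M(o) = (2*o)/(-4 + o) = 2*o/(-4 + o))
(M(2) + p(-5))**2 + 9*(-6) = (2*2/(-4 + 2) + 2*(-5)**2)**2 + 9*(-6) = (2*2/(-2) + 2*25)**2 - 54 = (2*2*(-1/2) + 50)**2 - 54 = (-2 + 50)**2 - 54 = 48**2 - 54 = 2304 - 54 = 2250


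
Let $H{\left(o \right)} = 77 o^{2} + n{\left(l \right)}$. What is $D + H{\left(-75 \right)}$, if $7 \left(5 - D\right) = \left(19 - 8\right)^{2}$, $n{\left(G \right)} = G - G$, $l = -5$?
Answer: $\frac{3031789}{7} \approx 4.3311 \cdot 10^{5}$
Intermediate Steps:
$n{\left(G \right)} = 0$
$H{\left(o \right)} = 77 o^{2}$ ($H{\left(o \right)} = 77 o^{2} + 0 = 77 o^{2}$)
$D = - \frac{86}{7}$ ($D = 5 - \frac{\left(19 - 8\right)^{2}}{7} = 5 - \frac{11^{2}}{7} = 5 - \frac{121}{7} = - \frac{86}{7} \approx -12.286$)
$D + H{\left(-75 \right)} = - \frac{86}{7} + 77 \left(-75\right)^{2} = - \frac{86}{7} + 77 \cdot 5625 = - \frac{86}{7} + 433125 = \frac{3031789}{7}$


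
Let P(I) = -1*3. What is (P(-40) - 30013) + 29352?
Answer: -664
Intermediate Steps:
P(I) = -3
(P(-40) - 30013) + 29352 = (-3 - 30013) + 29352 = -30016 + 29352 = -664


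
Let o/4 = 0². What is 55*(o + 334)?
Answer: 18370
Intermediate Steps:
o = 0 (o = 4*0² = 4*0 = 0)
55*(o + 334) = 55*(0 + 334) = 55*334 = 18370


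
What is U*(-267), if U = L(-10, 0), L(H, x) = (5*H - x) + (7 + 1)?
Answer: 11214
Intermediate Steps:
L(H, x) = 8 - x + 5*H (L(H, x) = (-x + 5*H) + 8 = 8 - x + 5*H)
U = -42 (U = 8 - 1*0 + 5*(-10) = 8 + 0 - 50 = -42)
U*(-267) = -42*(-267) = 11214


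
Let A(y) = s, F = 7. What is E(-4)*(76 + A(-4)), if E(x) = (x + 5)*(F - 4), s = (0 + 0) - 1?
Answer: 225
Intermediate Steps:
s = -1 (s = 0 - 1 = -1)
E(x) = 15 + 3*x (E(x) = (x + 5)*(7 - 4) = (5 + x)*3 = 15 + 3*x)
A(y) = -1
E(-4)*(76 + A(-4)) = (15 + 3*(-4))*(76 - 1) = (15 - 12)*75 = 3*75 = 225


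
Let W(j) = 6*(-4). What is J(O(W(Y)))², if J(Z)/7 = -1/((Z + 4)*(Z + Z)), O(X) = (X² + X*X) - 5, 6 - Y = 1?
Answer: 49/6971680475236 ≈ 7.0284e-12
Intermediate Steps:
Y = 5 (Y = 6 - 1*1 = 6 - 1 = 5)
W(j) = -24
O(X) = -5 + 2*X² (O(X) = (X² + X²) - 5 = 2*X² - 5 = -5 + 2*X²)
J(Z) = -7/(2*Z*(4 + Z)) (J(Z) = 7*(-1/((Z + 4)*(Z + Z))) = 7*(-1/((4 + Z)*(2*Z))) = 7*(-1/(2*Z*(4 + Z))) = -7/(2*Z*(4 + Z)))
J(O(W(Y)))² = (-7/(2*(-5 + 2*(-24)²)*(4 + (-5 + 2*(-24)²))))² = (-7/(2*(-5 + 2*576)*(4 + (-5 + 2*576))))² = (-7/(2*(-5 + 1152)*(4 + (-5 + 1152))))² = (-7/2/(1147*(4 + 1147)))² = (-7/2*1/1147/1151)² = (-7/2*1/1147*1/1151)² = (-7/2640394)² = 49/6971680475236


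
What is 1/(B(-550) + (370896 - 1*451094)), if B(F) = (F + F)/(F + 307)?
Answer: -243/19487014 ≈ -1.2470e-5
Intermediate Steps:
B(F) = 2*F/(307 + F) (B(F) = (2*F)/(307 + F) = 2*F/(307 + F))
1/(B(-550) + (370896 - 1*451094)) = 1/(2*(-550)/(307 - 550) + (370896 - 1*451094)) = 1/(2*(-550)/(-243) + (370896 - 451094)) = 1/(2*(-550)*(-1/243) - 80198) = 1/(1100/243 - 80198) = 1/(-19487014/243) = -243/19487014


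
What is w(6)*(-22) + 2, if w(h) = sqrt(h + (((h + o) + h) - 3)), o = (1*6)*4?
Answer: 2 - 22*sqrt(39) ≈ -135.39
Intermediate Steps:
o = 24 (o = 6*4 = 24)
w(h) = sqrt(21 + 3*h) (w(h) = sqrt(h + (((h + 24) + h) - 3)) = sqrt(h + (((24 + h) + h) - 3)) = sqrt(h + ((24 + 2*h) - 3)) = sqrt(h + (21 + 2*h)) = sqrt(21 + 3*h))
w(6)*(-22) + 2 = sqrt(21 + 3*6)*(-22) + 2 = sqrt(21 + 18)*(-22) + 2 = sqrt(39)*(-22) + 2 = -22*sqrt(39) + 2 = 2 - 22*sqrt(39)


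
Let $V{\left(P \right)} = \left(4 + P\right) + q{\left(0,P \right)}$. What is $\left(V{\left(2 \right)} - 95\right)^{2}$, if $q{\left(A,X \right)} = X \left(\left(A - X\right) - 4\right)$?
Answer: $10201$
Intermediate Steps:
$q{\left(A,X \right)} = X \left(-4 + A - X\right)$
$V{\left(P \right)} = 4 + P + P \left(-4 - P\right)$ ($V{\left(P \right)} = \left(4 + P\right) + P \left(-4 + 0 - P\right) = \left(4 + P\right) + P \left(-4 - P\right) = 4 + P + P \left(-4 - P\right)$)
$\left(V{\left(2 \right)} - 95\right)^{2} = \left(\left(4 + 2 - 2 \left(4 + 2\right)\right) - 95\right)^{2} = \left(\left(4 + 2 - 2 \cdot 6\right) - 95\right)^{2} = \left(\left(4 + 2 - 12\right) - 95\right)^{2} = \left(-6 - 95\right)^{2} = \left(-101\right)^{2} = 10201$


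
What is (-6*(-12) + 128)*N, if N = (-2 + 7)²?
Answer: 5000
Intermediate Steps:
N = 25 (N = 5² = 25)
(-6*(-12) + 128)*N = (-6*(-12) + 128)*25 = (72 + 128)*25 = 200*25 = 5000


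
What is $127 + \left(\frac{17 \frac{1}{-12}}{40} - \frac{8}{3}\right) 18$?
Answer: $\frac{6269}{80} \approx 78.363$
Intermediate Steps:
$127 + \left(\frac{17 \frac{1}{-12}}{40} - \frac{8}{3}\right) 18 = 127 + \left(17 \left(- \frac{1}{12}\right) \frac{1}{40} - \frac{8}{3}\right) 18 = 127 + \left(\left(- \frac{17}{12}\right) \frac{1}{40} - \frac{8}{3}\right) 18 = 127 + \left(- \frac{17}{480} - \frac{8}{3}\right) 18 = 127 - \frac{3891}{80} = \frac{6269}{80}$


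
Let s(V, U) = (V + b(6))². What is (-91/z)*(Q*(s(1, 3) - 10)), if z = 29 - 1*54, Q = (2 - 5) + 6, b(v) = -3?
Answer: -1638/25 ≈ -65.520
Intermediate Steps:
s(V, U) = (-3 + V)² (s(V, U) = (V - 3)² = (-3 + V)²)
Q = 3 (Q = -3 + 6 = 3)
z = -25 (z = 29 - 54 = -25)
(-91/z)*(Q*(s(1, 3) - 10)) = (-91/(-25))*(3*((-3 + 1)² - 10)) = (-91*(-1/25))*(3*((-2)² - 10)) = 91*(3*(4 - 10))/25 = 91*(3*(-6))/25 = (91/25)*(-18) = -1638/25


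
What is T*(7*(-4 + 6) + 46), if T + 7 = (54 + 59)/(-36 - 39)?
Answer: -2552/5 ≈ -510.40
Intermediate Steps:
T = -638/75 (T = -7 + (54 + 59)/(-36 - 39) = -7 + 113/(-75) = -7 + 113*(-1/75) = -7 - 113/75 = -638/75 ≈ -8.5067)
T*(7*(-4 + 6) + 46) = -638*(7*(-4 + 6) + 46)/75 = -638*(7*2 + 46)/75 = -638*(14 + 46)/75 = -638/75*60 = -2552/5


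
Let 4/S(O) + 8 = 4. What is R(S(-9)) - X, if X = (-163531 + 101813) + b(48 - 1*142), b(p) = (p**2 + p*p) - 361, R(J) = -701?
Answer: 43706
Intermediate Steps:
S(O) = -1 (S(O) = 4/(-8 + 4) = 4/(-4) = 4*(-1/4) = -1)
b(p) = -361 + 2*p**2 (b(p) = (p**2 + p**2) - 361 = 2*p**2 - 361 = -361 + 2*p**2)
X = -44407 (X = (-163531 + 101813) + (-361 + 2*(48 - 1*142)**2) = -61718 + (-361 + 2*(48 - 142)**2) = -61718 + (-361 + 2*(-94)**2) = -61718 + (-361 + 2*8836) = -61718 + (-361 + 17672) = -61718 + 17311 = -44407)
R(S(-9)) - X = -701 - 1*(-44407) = -701 + 44407 = 43706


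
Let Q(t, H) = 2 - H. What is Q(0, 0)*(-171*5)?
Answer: -1710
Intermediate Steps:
Q(0, 0)*(-171*5) = (2 - 1*0)*(-171*5) = (2 + 0)*(-855) = 2*(-855) = -1710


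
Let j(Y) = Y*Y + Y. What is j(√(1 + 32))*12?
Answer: 396 + 12*√33 ≈ 464.93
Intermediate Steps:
j(Y) = Y + Y² (j(Y) = Y² + Y = Y + Y²)
j(√(1 + 32))*12 = (√(1 + 32)*(1 + √(1 + 32)))*12 = (√33*(1 + √33))*12 = 12*√33*(1 + √33)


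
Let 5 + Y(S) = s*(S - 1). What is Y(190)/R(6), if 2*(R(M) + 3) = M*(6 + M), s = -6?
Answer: -1139/33 ≈ -34.515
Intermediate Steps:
Y(S) = 1 - 6*S (Y(S) = -5 - 6*(S - 1) = -5 - 6*(-1 + S) = -5 + (6 - 6*S) = 1 - 6*S)
R(M) = -3 + M*(6 + M)/2 (R(M) = -3 + (M*(6 + M))/2 = -3 + M*(6 + M)/2)
Y(190)/R(6) = (1 - 6*190)/(-3 + (½)*6² + 3*6) = (1 - 1140)/(-3 + (½)*36 + 18) = -1139/(-3 + 18 + 18) = -1139/33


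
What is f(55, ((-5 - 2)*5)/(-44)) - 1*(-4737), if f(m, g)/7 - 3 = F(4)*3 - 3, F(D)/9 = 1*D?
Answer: 5493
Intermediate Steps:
F(D) = 9*D (F(D) = 9*(1*D) = 9*D)
f(m, g) = 756 (f(m, g) = 21 + 7*((9*4)*3 - 3) = 21 + 7*(36*3 - 3) = 21 + 7*(108 - 3) = 21 + 7*105 = 21 + 735 = 756)
f(55, ((-5 - 2)*5)/(-44)) - 1*(-4737) = 756 - 1*(-4737) = 756 + 4737 = 5493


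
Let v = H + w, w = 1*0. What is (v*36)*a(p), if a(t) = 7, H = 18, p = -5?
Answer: 4536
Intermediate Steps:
w = 0
v = 18 (v = 18 + 0 = 18)
(v*36)*a(p) = (18*36)*7 = 648*7 = 4536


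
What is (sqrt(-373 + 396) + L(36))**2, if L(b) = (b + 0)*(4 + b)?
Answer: (1440 + sqrt(23))**2 ≈ 2.0874e+6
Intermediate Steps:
L(b) = b*(4 + b)
(sqrt(-373 + 396) + L(36))**2 = (sqrt(-373 + 396) + 36*(4 + 36))**2 = (sqrt(23) + 36*40)**2 = (sqrt(23) + 1440)**2 = (1440 + sqrt(23))**2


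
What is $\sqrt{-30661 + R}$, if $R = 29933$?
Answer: $2 i \sqrt{182} \approx 26.981 i$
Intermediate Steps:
$\sqrt{-30661 + R} = \sqrt{-30661 + 29933} = \sqrt{-728} = 2 i \sqrt{182}$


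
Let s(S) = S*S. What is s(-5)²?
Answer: 625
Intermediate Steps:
s(S) = S²
s(-5)² = ((-5)²)² = 25² = 625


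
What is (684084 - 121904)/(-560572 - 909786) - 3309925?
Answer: -2433387632665/735179 ≈ -3.3099e+6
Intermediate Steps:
(684084 - 121904)/(-560572 - 909786) - 3309925 = 562180/(-1470358) - 3309925 = 562180*(-1/1470358) - 3309925 = -281090/735179 - 3309925 = -2433387632665/735179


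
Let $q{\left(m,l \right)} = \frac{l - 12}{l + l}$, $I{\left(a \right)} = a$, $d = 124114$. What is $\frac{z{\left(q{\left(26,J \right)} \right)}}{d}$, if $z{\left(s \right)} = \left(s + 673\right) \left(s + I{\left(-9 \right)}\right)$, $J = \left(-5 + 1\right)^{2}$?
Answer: $- \frac{382335}{7943296} \approx -0.048133$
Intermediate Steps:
$J = 16$ ($J = \left(-4\right)^{2} = 16$)
$q{\left(m,l \right)} = \frac{-12 + l}{2 l}$
$z{\left(s \right)} = \left(-9 + s\right) \left(673 + s\right)$ ($z{\left(s \right)} = \left(s + 673\right) \left(s - 9\right) = \left(673 + s\right) \left(-9 + s\right) = \left(-9 + s\right) \left(673 + s\right)$)
$\frac{z{\left(q{\left(26,J \right)} \right)}}{d} = \frac{-6057 + \left(\frac{-12 + 16}{2 \cdot 16}\right)^{2} + 664 \frac{-12 + 16}{2 \cdot 16}}{124114} = \left(-6057 + \left(\frac{1}{2} \cdot \frac{1}{16} \cdot 4\right)^{2} + 664 \cdot \frac{1}{2} \cdot \frac{1}{16} \cdot 4\right) \frac{1}{124114} = \left(-6057 + \left(\frac{1}{8}\right)^{2} + 664 \cdot \frac{1}{8}\right) \frac{1}{124114} = \left(-6057 + \frac{1}{64} + 83\right) \frac{1}{124114} = \left(- \frac{382335}{64}\right) \frac{1}{124114} = - \frac{382335}{7943296}$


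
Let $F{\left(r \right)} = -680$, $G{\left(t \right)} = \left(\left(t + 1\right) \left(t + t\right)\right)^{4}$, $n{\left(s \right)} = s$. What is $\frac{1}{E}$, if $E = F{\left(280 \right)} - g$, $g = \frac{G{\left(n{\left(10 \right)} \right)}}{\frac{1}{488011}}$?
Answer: $- \frac{1}{1143195048160680} \approx -8.7474 \cdot 10^{-16}$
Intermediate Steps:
$G{\left(t \right)} = 16 t^{4} \left(1 + t\right)^{4}$ ($G{\left(t \right)} = \left(\left(1 + t\right) 2 t\right)^{4} = \left(2 t \left(1 + t\right)\right)^{4} = 16 t^{4} \left(1 + t\right)^{4}$)
$g = 1143195048160000$ ($g = \frac{16 \cdot 10^{4} \left(1 + 10\right)^{4}}{\frac{1}{488011}} = 16 \cdot 10000 \cdot 11^{4} \frac{1}{\frac{1}{488011}} = 16 \cdot 10000 \cdot 14641 \cdot 488011 = 2342560000 \cdot 488011 = 1143195048160000$)
$E = -1143195048160680$ ($E = -680 - 1143195048160000 = -1143195048160680$)
$\frac{1}{E} = \frac{1}{-1143195048160680} = - \frac{1}{1143195048160680}$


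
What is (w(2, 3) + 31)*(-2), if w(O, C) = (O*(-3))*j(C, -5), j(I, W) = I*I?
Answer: 46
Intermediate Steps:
j(I, W) = I**2
w(O, C) = -3*O*C**2 (w(O, C) = (O*(-3))*C**2 = (-3*O)*C**2 = -3*O*C**2)
(w(2, 3) + 31)*(-2) = (-3*2*3**2 + 31)*(-2) = (-3*2*9 + 31)*(-2) = (-54 + 31)*(-2) = -23*(-2) = 46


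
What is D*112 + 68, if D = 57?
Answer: 6452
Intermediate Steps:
D*112 + 68 = 57*112 + 68 = 6384 + 68 = 6452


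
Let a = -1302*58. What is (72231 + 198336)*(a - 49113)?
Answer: -33720494643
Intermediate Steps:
a = -75516
(72231 + 198336)*(a - 49113) = (72231 + 198336)*(-75516 - 49113) = 270567*(-124629) = -33720494643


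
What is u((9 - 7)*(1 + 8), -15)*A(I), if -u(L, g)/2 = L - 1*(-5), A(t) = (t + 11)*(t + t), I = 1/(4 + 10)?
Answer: -3565/49 ≈ -72.755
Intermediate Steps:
I = 1/14 ≈ 0.071429
A(t) = 2*t*(11 + t) (A(t) = (11 + t)*(2*t) = 2*t*(11 + t))
u(L, g) = -10 - 2*L (u(L, g) = -2*(L - 1*(-5)) = -2*(L + 5) = -2*(5 + L) = -10 - 2*L)
u((9 - 7)*(1 + 8), -15)*A(I) = (-10 - 2*(9 - 7)*(1 + 8))*(2*(1/14)*(11 + 1/14)) = (-10 - 4*9)*(2*(1/14)*(155/14)) = (-10 - 2*18)*(155/98) = (-10 - 36)*(155/98) = -46*155/98 = -3565/49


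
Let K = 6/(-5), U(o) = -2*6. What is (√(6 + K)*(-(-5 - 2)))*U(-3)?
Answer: -168*√30/5 ≈ -184.03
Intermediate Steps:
U(o) = -12
K = -6/5 (K = 6*(-⅕) = -6/5 ≈ -1.2000)
(√(6 + K)*(-(-5 - 2)))*U(-3) = (√(6 - 6/5)*(-(-5 - 2)))*(-12) = (√(24/5)*(-1*(-7)))*(-12) = ((2*√30/5)*7)*(-12) = (14*√30/5)*(-12) = -168*√30/5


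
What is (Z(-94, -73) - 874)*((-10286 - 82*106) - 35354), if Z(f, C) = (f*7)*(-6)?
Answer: -167016568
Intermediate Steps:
Z(f, C) = -42*f (Z(f, C) = (7*f)*(-6) = -42*f)
(Z(-94, -73) - 874)*((-10286 - 82*106) - 35354) = (-42*(-94) - 874)*((-10286 - 82*106) - 35354) = (3948 - 874)*((-10286 - 1*8692) - 35354) = 3074*((-10286 - 8692) - 35354) = 3074*(-18978 - 35354) = 3074*(-54332) = -167016568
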